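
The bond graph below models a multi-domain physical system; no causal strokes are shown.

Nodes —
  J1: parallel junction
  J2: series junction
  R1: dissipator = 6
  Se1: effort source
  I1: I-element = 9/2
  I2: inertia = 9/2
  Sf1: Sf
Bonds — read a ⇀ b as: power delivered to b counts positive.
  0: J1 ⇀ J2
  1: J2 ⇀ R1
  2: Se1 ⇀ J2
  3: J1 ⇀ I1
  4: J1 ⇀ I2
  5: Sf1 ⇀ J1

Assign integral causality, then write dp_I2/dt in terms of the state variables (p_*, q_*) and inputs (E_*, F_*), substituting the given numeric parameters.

bond 2 |J2  (Se1 (Se) sets effort on bond)
bond 5 |Sf1  (Sf1: flow source, stroke at near end)
bond 3 |I1  (I1 outputs flow p/I1)
bond 4 |I2  (I2: I, integral causality)
bond 0 |J1  (J1: last free bond brings effort in)
bond 1 |J2  (1-jn J2 has f-setter on 0)

dp_I2/dt = -E_Se1 + 6*F_Sf1 - 4*p_I1/3 - 4*p_I2/3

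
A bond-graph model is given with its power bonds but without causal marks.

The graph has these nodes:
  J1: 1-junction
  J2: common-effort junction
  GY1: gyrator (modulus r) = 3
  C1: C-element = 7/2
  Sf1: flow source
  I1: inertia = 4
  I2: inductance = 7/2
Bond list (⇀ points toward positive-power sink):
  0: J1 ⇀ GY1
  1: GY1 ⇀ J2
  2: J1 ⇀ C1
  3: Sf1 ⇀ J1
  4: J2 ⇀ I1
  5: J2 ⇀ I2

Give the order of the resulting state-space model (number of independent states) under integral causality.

b3 →Sf1  (Sf1 (Sf) sets flow on bond)
b0 →J1  (J1: bond 3 brought flow, rest push out)
b2 →J1  (common-f at J1 fixed by 3)
b1 →J2  (through GY1, causality inverts; strokes same side of GY1)
b4 →I1  (common-e at J2 fixed by 1)
b5 →I2  (common-e at J2 fixed by 1)

3  (C1, I1, I2 all integral)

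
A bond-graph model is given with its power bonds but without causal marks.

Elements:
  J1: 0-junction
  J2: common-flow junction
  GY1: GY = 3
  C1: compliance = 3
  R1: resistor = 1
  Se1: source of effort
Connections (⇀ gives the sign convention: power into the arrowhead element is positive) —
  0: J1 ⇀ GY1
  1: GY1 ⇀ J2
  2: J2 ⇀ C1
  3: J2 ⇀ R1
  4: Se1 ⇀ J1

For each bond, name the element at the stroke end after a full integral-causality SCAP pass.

β0 →GY1
β1 →GY1
β2 →J2
β3 →J2
β4 →J1

#4 |J1  (Se1 (Se) sets effort on bond)
#0 |GY1  (common-e at J1 fixed by 4)
#1 |GY1  (GY1: gyrator matches bond 0)
#2 |J2  (1-jn J2 has f-setter on 1)
#3 |J2  (1-jn J2 has f-setter on 1)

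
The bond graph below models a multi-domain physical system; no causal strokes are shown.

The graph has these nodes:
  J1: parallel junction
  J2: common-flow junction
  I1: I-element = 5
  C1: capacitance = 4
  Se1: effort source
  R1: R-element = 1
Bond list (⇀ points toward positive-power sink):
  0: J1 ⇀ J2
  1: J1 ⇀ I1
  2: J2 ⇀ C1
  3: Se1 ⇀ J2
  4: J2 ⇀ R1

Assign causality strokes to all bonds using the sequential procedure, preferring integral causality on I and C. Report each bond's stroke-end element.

#0 stroke→J1
#1 stroke→I1
#2 stroke→J2
#3 stroke→J2
#4 stroke→J2

β3 →J2  (source Se1 imposes e)
β1 →I1  (I1 outputs flow p/I1)
β0 →J1  (only one effort-in slot at J1)
β2 →J2  (1-jn J2 has f-setter on 0)
β4 →J2  (common-f at J2 fixed by 0)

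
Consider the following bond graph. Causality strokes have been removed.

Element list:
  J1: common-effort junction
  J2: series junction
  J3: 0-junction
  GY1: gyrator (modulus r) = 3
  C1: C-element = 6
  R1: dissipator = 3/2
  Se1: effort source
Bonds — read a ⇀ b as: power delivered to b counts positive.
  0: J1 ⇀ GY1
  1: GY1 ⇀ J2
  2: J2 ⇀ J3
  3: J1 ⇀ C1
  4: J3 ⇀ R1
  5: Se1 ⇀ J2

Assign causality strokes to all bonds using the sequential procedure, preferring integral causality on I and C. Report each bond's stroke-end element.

bond 5 →J2  (Se1 fixes effort; stroke away)
bond 3 →J1  (C1: C, integral causality)
bond 0 →GY1  (0-jn J1 has e-setter on 3)
bond 1 →GY1  (through GY1, causality inverts; strokes same side of GY1)
bond 2 →J2  (common-f at J2 fixed by 1)
bond 4 →J3  (J3: last free bond brings effort in)

#0 stroke at GY1
#1 stroke at GY1
#2 stroke at J2
#3 stroke at J1
#4 stroke at J3
#5 stroke at J2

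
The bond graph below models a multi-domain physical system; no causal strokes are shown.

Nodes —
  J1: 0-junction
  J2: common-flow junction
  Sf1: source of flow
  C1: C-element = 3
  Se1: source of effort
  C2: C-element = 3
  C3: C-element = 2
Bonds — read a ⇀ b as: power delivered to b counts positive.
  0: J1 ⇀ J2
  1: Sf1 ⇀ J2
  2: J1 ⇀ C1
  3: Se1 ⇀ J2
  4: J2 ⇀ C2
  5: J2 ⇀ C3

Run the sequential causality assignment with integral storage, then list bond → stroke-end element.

bond 0 →J2
bond 1 →Sf1
bond 2 →J1
bond 3 →J2
bond 4 →J2
bond 5 →J2

b1 stroke at Sf1  (Sf1: flow source, stroke at near end)
b3 stroke at J2  (Se1: effort source, stroke at far end)
b0 stroke at J2  (common-f at J2 fixed by 1)
b4 stroke at J2  (1-jn J2 has f-setter on 1)
b5 stroke at J2  (common-f at J2 fixed by 1)
b2 stroke at J1  (J1 needs exactly one e-in)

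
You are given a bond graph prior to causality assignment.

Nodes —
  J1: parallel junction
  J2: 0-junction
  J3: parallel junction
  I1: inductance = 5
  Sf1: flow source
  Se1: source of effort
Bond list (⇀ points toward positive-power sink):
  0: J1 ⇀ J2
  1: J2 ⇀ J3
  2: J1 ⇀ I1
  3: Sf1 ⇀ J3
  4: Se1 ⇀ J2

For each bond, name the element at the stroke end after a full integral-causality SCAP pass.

#3 →Sf1  (Sf1: flow source, stroke at near end)
#4 →J2  (Se1: effort source, stroke at far end)
#0 →J1  (common-e at J2 fixed by 4)
#1 →J3  (J2: bond 4 brought effort, rest push out)
#2 →I1  (common-e at J1 fixed by 0)

#0 →J1
#1 →J3
#2 →I1
#3 →Sf1
#4 →J2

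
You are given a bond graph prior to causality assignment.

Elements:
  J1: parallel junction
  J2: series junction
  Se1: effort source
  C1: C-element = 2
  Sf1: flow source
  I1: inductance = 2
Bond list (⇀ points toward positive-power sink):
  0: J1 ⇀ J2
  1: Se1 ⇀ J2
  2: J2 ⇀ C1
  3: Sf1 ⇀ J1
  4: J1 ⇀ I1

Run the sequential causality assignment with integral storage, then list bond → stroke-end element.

#1 stroke at J2  (Se1 (Se) sets effort on bond)
#3 stroke at Sf1  (Sf1 fixes flow; stroke at Sf1)
#2 stroke at J2  (C1 outputs effort q/C1)
#0 stroke at J1  (J2 needs exactly one f-in)
#4 stroke at I1  (J1 effort already set via bond 0)

bond 0 stroke at J1
bond 1 stroke at J2
bond 2 stroke at J2
bond 3 stroke at Sf1
bond 4 stroke at I1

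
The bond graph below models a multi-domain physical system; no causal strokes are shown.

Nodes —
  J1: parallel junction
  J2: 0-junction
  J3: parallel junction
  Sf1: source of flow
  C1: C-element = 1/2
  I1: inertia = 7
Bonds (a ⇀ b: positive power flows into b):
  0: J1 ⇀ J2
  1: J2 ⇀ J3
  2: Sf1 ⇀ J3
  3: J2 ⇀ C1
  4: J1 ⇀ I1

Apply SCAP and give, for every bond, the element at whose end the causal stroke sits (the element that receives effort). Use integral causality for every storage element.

#2 stroke→Sf1  (Sf1 (Sf) sets flow on bond)
#1 stroke→J3  (only one effort-in slot at J3)
#3 stroke→J2  (C1 integral (e out))
#0 stroke→J1  (common-e at J2 fixed by 3)
#4 stroke→I1  (J1: bond 0 brought effort, rest push out)

β0 →J1
β1 →J3
β2 →Sf1
β3 →J2
β4 →I1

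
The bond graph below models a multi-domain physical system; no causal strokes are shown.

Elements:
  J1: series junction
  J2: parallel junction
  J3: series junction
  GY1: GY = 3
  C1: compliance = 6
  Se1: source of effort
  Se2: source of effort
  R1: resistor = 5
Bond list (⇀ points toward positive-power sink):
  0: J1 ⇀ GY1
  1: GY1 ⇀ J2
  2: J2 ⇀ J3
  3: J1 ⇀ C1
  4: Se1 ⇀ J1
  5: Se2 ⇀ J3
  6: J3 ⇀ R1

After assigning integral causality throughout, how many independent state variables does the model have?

1  (C1 all integral)

bond 4 stroke→J1  (Se1: effort source, stroke at far end)
bond 5 stroke→J3  (Se2 (Se) sets effort on bond)
bond 3 stroke→J1  (C1: C, integral causality)
bond 0 stroke→GY1  (only one flow-in slot at J1)
bond 1 stroke→GY1  (GY1: gyrator matches bond 0)
bond 2 stroke→J2  (J2: last free bond brings effort in)
bond 6 stroke→J3  (J3 flow already set via bond 2)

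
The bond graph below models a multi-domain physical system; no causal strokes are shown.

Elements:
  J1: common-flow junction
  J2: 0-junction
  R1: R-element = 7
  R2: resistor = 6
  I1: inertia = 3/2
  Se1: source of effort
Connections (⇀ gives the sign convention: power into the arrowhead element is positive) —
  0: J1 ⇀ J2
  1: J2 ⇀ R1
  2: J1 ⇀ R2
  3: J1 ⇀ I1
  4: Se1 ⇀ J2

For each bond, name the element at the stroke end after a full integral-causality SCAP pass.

bond 0 stroke at J1
bond 1 stroke at R1
bond 2 stroke at J1
bond 3 stroke at I1
bond 4 stroke at J2

bond 4 |J2  (Se1 fixes effort; stroke away)
bond 0 |J1  (J2 effort already set via bond 4)
bond 1 |R1  (J2 effort already set via bond 4)
bond 3 |I1  (I1 outputs flow p/I1)
bond 2 |J1  (common-f at J1 fixed by 3)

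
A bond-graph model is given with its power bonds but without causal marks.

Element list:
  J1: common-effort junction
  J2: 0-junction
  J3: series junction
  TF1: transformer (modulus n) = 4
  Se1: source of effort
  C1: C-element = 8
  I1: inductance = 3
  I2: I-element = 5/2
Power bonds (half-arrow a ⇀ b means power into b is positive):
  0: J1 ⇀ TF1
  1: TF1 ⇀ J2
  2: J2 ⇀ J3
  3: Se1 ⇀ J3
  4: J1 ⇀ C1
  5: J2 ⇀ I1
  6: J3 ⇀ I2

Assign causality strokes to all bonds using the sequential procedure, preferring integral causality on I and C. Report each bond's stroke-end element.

#3 stroke at J3  (Se1: effort source, stroke at far end)
#4 stroke at J1  (C1 outputs effort q/C1)
#0 stroke at TF1  (J1 effort already set via bond 4)
#1 stroke at J2  (TF1 one-in-one-out from 0)
#2 stroke at J3  (J2 effort already set via bond 1)
#5 stroke at I1  (J2 effort already set via bond 1)
#6 stroke at I2  (only one flow-in slot at J3)

bond 0 →TF1
bond 1 →J2
bond 2 →J3
bond 3 →J3
bond 4 →J1
bond 5 →I1
bond 6 →I2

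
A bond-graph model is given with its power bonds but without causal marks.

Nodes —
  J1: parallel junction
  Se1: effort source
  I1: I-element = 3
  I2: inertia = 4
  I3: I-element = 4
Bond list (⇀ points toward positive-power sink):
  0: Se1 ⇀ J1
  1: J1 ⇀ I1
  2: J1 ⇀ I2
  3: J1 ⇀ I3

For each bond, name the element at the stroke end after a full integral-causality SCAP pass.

#0 stroke→J1
#1 stroke→I1
#2 stroke→I2
#3 stroke→I3

b0 stroke→J1  (Se1: effort source, stroke at far end)
b1 stroke→I1  (J1: bond 0 brought effort, rest push out)
b2 stroke→I2  (J1: bond 0 brought effort, rest push out)
b3 stroke→I3  (J1 effort already set via bond 0)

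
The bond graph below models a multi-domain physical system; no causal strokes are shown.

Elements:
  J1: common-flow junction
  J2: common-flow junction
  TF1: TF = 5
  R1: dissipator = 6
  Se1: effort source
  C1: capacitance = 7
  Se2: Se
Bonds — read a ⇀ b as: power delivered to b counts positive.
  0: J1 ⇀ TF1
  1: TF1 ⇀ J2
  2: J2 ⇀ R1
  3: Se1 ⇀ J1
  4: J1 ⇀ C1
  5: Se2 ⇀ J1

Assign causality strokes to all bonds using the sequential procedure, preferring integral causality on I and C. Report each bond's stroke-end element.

β3 stroke at J1  (source Se1 imposes e)
β5 stroke at J1  (Se2 fixes effort; stroke away)
β4 stroke at J1  (C1 outputs effort q/C1)
β0 stroke at TF1  (J1: last free bond brings flow in)
β1 stroke at J2  (TF1 one-in-one-out from 0)
β2 stroke at R1  (J2: last free bond brings flow in)

b0 stroke→TF1
b1 stroke→J2
b2 stroke→R1
b3 stroke→J1
b4 stroke→J1
b5 stroke→J1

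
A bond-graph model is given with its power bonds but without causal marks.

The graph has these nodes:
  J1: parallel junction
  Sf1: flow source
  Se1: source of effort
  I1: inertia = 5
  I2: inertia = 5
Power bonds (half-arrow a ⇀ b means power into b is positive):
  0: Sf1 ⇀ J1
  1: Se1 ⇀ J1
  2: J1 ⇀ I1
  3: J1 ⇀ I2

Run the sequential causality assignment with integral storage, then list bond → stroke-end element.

bond 0 →Sf1
bond 1 →J1
bond 2 →I1
bond 3 →I2

β0 stroke→Sf1  (Sf1 fixes flow; stroke at Sf1)
β1 stroke→J1  (Se1: effort source, stroke at far end)
β2 stroke→I1  (0-jn J1 has e-setter on 1)
β3 stroke→I2  (J1: bond 1 brought effort, rest push out)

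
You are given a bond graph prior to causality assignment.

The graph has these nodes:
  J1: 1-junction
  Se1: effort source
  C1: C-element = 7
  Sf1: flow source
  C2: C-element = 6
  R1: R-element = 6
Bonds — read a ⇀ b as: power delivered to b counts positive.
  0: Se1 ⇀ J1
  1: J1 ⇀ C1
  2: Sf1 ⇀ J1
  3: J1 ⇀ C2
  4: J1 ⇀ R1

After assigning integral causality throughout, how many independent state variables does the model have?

2  (C1, C2 all integral)

b0 stroke at J1  (Se1 fixes effort; stroke away)
b2 stroke at Sf1  (Sf1 (Sf) sets flow on bond)
b1 stroke at J1  (1-jn J1 has f-setter on 2)
b3 stroke at J1  (J1: bond 2 brought flow, rest push out)
b4 stroke at J1  (J1 flow already set via bond 2)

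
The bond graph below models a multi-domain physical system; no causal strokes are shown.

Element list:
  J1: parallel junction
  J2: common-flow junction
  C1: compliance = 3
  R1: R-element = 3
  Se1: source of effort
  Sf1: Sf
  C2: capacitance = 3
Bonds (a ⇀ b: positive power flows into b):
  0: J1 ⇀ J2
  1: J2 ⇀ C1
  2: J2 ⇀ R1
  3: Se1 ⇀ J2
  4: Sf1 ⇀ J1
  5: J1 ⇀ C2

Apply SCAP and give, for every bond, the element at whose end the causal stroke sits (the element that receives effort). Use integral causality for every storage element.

#0 stroke→J2
#1 stroke→J2
#2 stroke→R1
#3 stroke→J2
#4 stroke→Sf1
#5 stroke→J1

β3 →J2  (source Se1 imposes e)
β4 →Sf1  (Sf1 (Sf) sets flow on bond)
β1 →J2  (C1 outputs effort q/C1)
β5 →J1  (C2: C, integral causality)
β0 →J2  (J1: bond 5 brought effort, rest push out)
β2 →R1  (J2: last free bond brings flow in)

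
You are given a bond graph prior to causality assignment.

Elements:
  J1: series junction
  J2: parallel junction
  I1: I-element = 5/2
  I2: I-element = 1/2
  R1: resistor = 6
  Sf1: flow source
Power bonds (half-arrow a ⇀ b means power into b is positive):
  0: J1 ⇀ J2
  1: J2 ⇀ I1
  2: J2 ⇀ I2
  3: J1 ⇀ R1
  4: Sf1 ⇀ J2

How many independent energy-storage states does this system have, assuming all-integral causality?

2  (I1, I2 all integral)

#4 stroke at Sf1  (Sf1 (Sf) sets flow on bond)
#1 stroke at I1  (I1: I, integral causality)
#2 stroke at I2  (I2: I, integral causality)
#0 stroke at J2  (J2 needs exactly one e-in)
#3 stroke at J1  (J1: bond 0 brought flow, rest push out)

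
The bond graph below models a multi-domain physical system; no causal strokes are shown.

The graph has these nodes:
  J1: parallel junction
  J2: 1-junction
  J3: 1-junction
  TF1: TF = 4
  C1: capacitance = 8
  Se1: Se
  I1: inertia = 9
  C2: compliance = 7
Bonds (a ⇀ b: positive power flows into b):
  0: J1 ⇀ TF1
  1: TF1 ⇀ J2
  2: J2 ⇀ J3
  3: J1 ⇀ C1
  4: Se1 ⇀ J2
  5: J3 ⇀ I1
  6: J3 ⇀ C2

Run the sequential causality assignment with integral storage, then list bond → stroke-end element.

β4 |J2  (Se1 (Se) sets effort on bond)
β3 |J1  (prefer integral on C1)
β0 |TF1  (common-e at J1 fixed by 3)
β1 |J2  (TF TF1: opposite of bond 0)
β2 |J3  (only one flow-in slot at J2)
β5 |I1  (prefer integral on I1)
β6 |J3  (1-jn J3 has f-setter on 5)

#0 stroke at TF1
#1 stroke at J2
#2 stroke at J3
#3 stroke at J1
#4 stroke at J2
#5 stroke at I1
#6 stroke at J3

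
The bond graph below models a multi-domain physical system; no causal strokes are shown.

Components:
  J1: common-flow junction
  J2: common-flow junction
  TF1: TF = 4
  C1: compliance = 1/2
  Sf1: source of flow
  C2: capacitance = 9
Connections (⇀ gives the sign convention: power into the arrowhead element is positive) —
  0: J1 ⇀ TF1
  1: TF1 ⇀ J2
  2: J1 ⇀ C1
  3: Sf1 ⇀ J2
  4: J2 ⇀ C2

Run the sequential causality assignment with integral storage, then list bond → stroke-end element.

β3 →Sf1  (Sf1 (Sf) sets flow on bond)
β1 →J2  (common-f at J2 fixed by 3)
β4 →J2  (1-jn J2 has f-setter on 3)
β0 →TF1  (TF TF1: opposite of bond 1)
β2 →J1  (J1: bond 0 brought flow, rest push out)

β0 stroke at TF1
β1 stroke at J2
β2 stroke at J1
β3 stroke at Sf1
β4 stroke at J2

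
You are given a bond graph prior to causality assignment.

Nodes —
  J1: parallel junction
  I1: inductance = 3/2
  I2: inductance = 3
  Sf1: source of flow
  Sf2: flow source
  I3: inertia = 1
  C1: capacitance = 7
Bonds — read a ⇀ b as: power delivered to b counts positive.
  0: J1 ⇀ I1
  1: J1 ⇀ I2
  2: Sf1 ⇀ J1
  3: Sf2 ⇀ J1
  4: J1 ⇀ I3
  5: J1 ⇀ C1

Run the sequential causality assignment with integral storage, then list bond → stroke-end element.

β2 stroke→Sf1  (source Sf1 imposes f)
β3 stroke→Sf2  (Sf2 (Sf) sets flow on bond)
β0 stroke→I1  (I1 integral (f out))
β1 stroke→I2  (prefer integral on I2)
β4 stroke→I3  (I3 outputs flow p/I3)
β5 stroke→J1  (only one effort-in slot at J1)

bond 0 stroke→I1
bond 1 stroke→I2
bond 2 stroke→Sf1
bond 3 stroke→Sf2
bond 4 stroke→I3
bond 5 stroke→J1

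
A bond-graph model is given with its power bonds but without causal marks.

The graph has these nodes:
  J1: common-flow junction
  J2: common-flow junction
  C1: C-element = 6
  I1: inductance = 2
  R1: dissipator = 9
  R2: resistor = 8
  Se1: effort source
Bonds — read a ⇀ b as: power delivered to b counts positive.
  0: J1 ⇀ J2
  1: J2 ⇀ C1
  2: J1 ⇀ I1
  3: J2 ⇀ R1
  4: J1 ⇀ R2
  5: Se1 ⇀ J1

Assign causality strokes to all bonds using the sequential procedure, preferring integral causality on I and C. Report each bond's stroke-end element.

β0 →J1
β1 →J2
β2 →I1
β3 →J2
β4 →J1
β5 →J1

b5 →J1  (source Se1 imposes e)
b1 →J2  (C1 outputs effort q/C1)
b2 →I1  (prefer integral on I1)
b0 →J1  (1-jn J1 has f-setter on 2)
b4 →J1  (J1: bond 2 brought flow, rest push out)
b3 →J2  (J2 flow already set via bond 0)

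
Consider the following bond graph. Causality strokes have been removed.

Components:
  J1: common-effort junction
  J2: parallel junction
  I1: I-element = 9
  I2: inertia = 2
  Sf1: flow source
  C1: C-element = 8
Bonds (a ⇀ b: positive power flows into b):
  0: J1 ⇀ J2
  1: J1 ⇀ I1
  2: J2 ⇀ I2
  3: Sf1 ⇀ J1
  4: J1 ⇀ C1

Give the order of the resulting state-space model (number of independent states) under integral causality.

bond 3 →Sf1  (Sf1 (Sf) sets flow on bond)
bond 1 →I1  (prefer integral on I1)
bond 2 →I2  (I2 integral (f out))
bond 0 →J2  (closing 0-jn rule on J2)
bond 4 →J1  (J1 needs exactly one e-in)

3  (C1, I1, I2 all integral)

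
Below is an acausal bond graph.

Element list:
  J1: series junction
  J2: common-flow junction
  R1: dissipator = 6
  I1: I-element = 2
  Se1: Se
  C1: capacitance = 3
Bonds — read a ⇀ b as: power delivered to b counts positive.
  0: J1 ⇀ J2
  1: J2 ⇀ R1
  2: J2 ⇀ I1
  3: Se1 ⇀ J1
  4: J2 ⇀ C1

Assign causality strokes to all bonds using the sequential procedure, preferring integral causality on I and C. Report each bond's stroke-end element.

β3 →J1  (Se1 (Se) sets effort on bond)
β0 →J2  (closing 1-jn rule on J1)
β2 →I1  (prefer integral on I1)
β1 →J2  (J2 flow already set via bond 2)
β4 →J2  (J2: bond 2 brought flow, rest push out)

#0 →J2
#1 →J2
#2 →I1
#3 →J1
#4 →J2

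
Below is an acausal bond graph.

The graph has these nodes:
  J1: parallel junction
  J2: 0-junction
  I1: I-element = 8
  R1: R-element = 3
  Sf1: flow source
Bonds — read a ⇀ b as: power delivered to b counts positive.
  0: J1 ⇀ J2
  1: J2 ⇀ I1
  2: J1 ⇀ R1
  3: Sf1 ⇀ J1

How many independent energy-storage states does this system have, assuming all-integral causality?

#3 stroke→Sf1  (source Sf1 imposes f)
#1 stroke→I1  (I1: I, integral causality)
#0 stroke→J2  (only one effort-in slot at J2)
#2 stroke→J1  (closing 0-jn rule on J1)

1  (I1 all integral)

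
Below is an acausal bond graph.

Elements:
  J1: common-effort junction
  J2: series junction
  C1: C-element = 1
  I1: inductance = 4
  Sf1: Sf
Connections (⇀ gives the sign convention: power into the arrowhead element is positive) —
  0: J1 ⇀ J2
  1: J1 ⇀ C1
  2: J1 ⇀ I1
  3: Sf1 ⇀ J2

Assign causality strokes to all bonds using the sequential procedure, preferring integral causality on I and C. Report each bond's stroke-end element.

b3 stroke at Sf1  (Sf1 (Sf) sets flow on bond)
b0 stroke at J2  (common-f at J2 fixed by 3)
b1 stroke at J1  (prefer integral on C1)
b2 stroke at I1  (0-jn J1 has e-setter on 1)

bond 0 →J2
bond 1 →J1
bond 2 →I1
bond 3 →Sf1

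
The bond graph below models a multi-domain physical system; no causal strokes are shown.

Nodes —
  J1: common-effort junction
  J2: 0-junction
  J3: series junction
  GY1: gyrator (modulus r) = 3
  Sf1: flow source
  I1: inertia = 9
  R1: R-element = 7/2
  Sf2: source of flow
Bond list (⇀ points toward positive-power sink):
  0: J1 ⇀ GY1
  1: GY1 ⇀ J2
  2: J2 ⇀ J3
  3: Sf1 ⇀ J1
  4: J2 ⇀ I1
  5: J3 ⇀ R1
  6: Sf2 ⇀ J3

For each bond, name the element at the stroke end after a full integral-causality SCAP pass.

#3 stroke at Sf1  (Sf1: flow source, stroke at near end)
#6 stroke at Sf2  (Sf2 fixes flow; stroke at Sf2)
#0 stroke at J1  (only one effort-in slot at J1)
#2 stroke at J3  (J3: bond 6 brought flow, rest push out)
#5 stroke at J3  (common-f at J3 fixed by 6)
#1 stroke at J2  (GY1: gyrator matches bond 0)
#4 stroke at I1  (common-e at J2 fixed by 1)

β0 →J1
β1 →J2
β2 →J3
β3 →Sf1
β4 →I1
β5 →J3
β6 →Sf2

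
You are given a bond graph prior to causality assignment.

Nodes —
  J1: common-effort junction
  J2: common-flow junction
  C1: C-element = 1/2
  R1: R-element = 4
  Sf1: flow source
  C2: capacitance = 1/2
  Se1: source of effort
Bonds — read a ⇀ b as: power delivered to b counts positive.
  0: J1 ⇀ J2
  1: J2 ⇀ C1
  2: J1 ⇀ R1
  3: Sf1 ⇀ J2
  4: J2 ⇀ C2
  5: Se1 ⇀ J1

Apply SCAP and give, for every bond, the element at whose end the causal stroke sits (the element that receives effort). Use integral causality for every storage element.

b3 stroke at Sf1  (Sf1 fixes flow; stroke at Sf1)
b5 stroke at J1  (Se1: effort source, stroke at far end)
b0 stroke at J2  (J1: bond 5 brought effort, rest push out)
b2 stroke at R1  (common-e at J1 fixed by 5)
b1 stroke at J2  (J2 flow already set via bond 3)
b4 stroke at J2  (J2: bond 3 brought flow, rest push out)

bond 0 |J2
bond 1 |J2
bond 2 |R1
bond 3 |Sf1
bond 4 |J2
bond 5 |J1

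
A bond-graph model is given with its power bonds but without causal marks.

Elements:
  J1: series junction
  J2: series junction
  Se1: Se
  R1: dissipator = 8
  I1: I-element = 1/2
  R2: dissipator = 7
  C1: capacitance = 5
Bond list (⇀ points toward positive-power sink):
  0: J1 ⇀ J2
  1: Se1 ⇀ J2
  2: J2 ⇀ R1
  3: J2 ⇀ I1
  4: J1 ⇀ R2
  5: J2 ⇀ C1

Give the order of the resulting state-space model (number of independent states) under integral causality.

2  (C1, I1 all integral)

b1 stroke at J2  (Se1 (Se) sets effort on bond)
b3 stroke at I1  (I1 outputs flow p/I1)
b0 stroke at J2  (1-jn J2 has f-setter on 3)
b2 stroke at J2  (J2 flow already set via bond 3)
b5 stroke at J2  (common-f at J2 fixed by 3)
b4 stroke at J1  (J1: bond 0 brought flow, rest push out)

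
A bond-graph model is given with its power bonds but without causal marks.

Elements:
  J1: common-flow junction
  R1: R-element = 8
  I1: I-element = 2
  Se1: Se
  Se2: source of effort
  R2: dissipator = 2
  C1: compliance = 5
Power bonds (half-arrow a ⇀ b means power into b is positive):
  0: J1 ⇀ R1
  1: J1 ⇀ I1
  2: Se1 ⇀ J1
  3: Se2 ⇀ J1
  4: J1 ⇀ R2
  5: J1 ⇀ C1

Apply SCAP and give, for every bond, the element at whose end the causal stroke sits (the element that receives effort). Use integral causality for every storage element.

bond 0 →J1
bond 1 →I1
bond 2 →J1
bond 3 →J1
bond 4 →J1
bond 5 →J1

b2 →J1  (Se1 (Se) sets effort on bond)
b3 →J1  (Se2: effort source, stroke at far end)
b1 →I1  (I1 outputs flow p/I1)
b0 →J1  (J1 flow already set via bond 1)
b4 →J1  (J1 flow already set via bond 1)
b5 →J1  (J1 flow already set via bond 1)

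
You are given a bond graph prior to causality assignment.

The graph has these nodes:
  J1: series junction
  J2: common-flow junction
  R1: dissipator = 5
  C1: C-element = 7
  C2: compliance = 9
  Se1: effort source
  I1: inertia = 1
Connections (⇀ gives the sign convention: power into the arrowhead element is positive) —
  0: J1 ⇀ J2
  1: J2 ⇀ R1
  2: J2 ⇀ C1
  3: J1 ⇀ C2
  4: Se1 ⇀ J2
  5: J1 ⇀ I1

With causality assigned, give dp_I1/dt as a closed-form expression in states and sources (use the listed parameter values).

β4 |J2  (Se1: effort source, stroke at far end)
β2 |J2  (C1 integral (e out))
β3 |J1  (C2 outputs effort q/C2)
β5 |I1  (I1 outputs flow p/I1)
β0 |J1  (J1: bond 5 brought flow, rest push out)
β1 |J2  (J2 flow already set via bond 0)

dp_I1/dt = E_Se1 - 5*p_I1 - q_C1/7 - q_C2/9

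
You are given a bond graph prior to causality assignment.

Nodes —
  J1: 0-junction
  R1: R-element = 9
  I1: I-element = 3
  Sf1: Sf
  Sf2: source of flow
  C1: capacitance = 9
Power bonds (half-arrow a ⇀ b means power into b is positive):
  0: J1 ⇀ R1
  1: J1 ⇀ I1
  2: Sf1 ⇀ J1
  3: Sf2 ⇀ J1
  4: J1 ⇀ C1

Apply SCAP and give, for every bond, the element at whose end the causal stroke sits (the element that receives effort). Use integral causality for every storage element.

b2 stroke→Sf1  (Sf1 (Sf) sets flow on bond)
b3 stroke→Sf2  (Sf2 (Sf) sets flow on bond)
b1 stroke→I1  (I1 outputs flow p/I1)
b4 stroke→J1  (C1 outputs effort q/C1)
b0 stroke→R1  (J1 effort already set via bond 4)

#0 stroke at R1
#1 stroke at I1
#2 stroke at Sf1
#3 stroke at Sf2
#4 stroke at J1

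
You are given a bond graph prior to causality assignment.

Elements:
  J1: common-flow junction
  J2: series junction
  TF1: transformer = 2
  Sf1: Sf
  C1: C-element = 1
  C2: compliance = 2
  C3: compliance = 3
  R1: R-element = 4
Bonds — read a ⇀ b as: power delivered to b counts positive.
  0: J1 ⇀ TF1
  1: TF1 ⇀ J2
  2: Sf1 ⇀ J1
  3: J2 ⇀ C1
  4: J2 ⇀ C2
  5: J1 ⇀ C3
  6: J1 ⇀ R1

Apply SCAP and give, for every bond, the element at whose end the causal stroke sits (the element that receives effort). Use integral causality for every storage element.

β2 stroke→Sf1  (Sf1 fixes flow; stroke at Sf1)
β0 stroke→J1  (J1 flow already set via bond 2)
β5 stroke→J1  (J1 flow already set via bond 2)
β6 stroke→J1  (1-jn J1 has f-setter on 2)
β1 stroke→TF1  (through TF1, causality passes straight; one stroke at TF1)
β3 stroke→J2  (common-f at J2 fixed by 1)
β4 stroke→J2  (J2: bond 1 brought flow, rest push out)

β0 |J1
β1 |TF1
β2 |Sf1
β3 |J2
β4 |J2
β5 |J1
β6 |J1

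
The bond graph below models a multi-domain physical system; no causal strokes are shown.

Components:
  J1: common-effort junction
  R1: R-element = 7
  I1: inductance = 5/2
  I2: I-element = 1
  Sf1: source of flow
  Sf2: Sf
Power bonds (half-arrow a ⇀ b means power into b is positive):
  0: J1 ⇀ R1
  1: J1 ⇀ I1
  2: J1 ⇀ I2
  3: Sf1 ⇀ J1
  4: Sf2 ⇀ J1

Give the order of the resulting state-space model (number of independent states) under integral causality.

2  (I1, I2 all integral)

β3 stroke→Sf1  (Sf1 (Sf) sets flow on bond)
β4 stroke→Sf2  (Sf2 (Sf) sets flow on bond)
β1 stroke→I1  (I1: I, integral causality)
β2 stroke→I2  (I2 outputs flow p/I2)
β0 stroke→J1  (J1: last free bond brings effort in)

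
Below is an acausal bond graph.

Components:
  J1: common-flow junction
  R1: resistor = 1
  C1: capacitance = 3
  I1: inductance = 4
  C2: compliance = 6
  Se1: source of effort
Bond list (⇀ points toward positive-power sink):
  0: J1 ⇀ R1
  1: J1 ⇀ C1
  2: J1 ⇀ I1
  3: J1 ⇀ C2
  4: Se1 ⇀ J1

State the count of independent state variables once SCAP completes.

3  (C1, C2, I1 all integral)

bond 4 →J1  (Se1 (Se) sets effort on bond)
bond 1 →J1  (C1: C, integral causality)
bond 2 →I1  (I1 integral (f out))
bond 0 →J1  (J1 flow already set via bond 2)
bond 3 →J1  (1-jn J1 has f-setter on 2)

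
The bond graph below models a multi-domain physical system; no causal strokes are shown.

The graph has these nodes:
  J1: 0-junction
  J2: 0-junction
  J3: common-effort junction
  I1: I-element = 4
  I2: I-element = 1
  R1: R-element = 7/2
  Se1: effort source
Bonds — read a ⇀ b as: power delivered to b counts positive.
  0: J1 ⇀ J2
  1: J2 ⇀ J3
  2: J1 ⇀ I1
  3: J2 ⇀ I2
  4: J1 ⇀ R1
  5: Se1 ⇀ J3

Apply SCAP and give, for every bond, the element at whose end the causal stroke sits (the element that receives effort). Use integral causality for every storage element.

#5 |J3  (Se1 fixes effort; stroke away)
#1 |J2  (0-jn J3 has e-setter on 5)
#0 |J1  (common-e at J2 fixed by 1)
#3 |I2  (J2: bond 1 brought effort, rest push out)
#2 |I1  (0-jn J1 has e-setter on 0)
#4 |R1  (common-e at J1 fixed by 0)

bond 0 |J1
bond 1 |J2
bond 2 |I1
bond 3 |I2
bond 4 |R1
bond 5 |J3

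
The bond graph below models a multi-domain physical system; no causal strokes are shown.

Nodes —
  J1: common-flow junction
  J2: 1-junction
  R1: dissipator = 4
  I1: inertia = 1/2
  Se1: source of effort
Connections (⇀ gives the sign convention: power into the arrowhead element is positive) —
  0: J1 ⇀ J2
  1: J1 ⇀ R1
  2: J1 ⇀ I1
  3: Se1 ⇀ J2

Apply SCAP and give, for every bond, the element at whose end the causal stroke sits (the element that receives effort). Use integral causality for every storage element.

bond 3 stroke at J2  (Se1 fixes effort; stroke away)
bond 0 stroke at J1  (J2: last free bond brings flow in)
bond 2 stroke at I1  (I1: I, integral causality)
bond 1 stroke at J1  (1-jn J1 has f-setter on 2)

bond 0 |J1
bond 1 |J1
bond 2 |I1
bond 3 |J2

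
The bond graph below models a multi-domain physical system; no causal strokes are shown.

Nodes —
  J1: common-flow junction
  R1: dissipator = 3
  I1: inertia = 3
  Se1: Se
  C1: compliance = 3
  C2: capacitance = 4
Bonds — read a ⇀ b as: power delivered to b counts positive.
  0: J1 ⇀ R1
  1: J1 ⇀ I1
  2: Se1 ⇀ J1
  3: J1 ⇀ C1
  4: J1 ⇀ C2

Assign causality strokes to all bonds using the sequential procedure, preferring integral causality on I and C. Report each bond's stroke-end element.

bond 0 →J1
bond 1 →I1
bond 2 →J1
bond 3 →J1
bond 4 →J1

#2 stroke at J1  (Se1: effort source, stroke at far end)
#1 stroke at I1  (prefer integral on I1)
#0 stroke at J1  (J1 flow already set via bond 1)
#3 stroke at J1  (common-f at J1 fixed by 1)
#4 stroke at J1  (common-f at J1 fixed by 1)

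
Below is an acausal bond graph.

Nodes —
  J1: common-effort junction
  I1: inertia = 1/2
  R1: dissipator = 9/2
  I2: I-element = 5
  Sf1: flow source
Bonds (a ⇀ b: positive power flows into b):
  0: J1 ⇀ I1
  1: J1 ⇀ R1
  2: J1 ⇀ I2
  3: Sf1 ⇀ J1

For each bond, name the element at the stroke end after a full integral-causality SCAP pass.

b3 |Sf1  (Sf1: flow source, stroke at near end)
b0 |I1  (prefer integral on I1)
b2 |I2  (prefer integral on I2)
b1 |J1  (J1 needs exactly one e-in)

β0 |I1
β1 |J1
β2 |I2
β3 |Sf1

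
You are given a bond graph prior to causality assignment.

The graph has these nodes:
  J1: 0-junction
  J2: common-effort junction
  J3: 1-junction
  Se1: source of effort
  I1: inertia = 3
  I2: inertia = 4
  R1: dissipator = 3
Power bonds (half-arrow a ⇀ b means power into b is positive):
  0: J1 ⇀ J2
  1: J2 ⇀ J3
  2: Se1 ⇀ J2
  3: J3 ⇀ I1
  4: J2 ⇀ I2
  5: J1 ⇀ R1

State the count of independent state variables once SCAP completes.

b2 |J2  (Se1 (Se) sets effort on bond)
b0 |J1  (common-e at J2 fixed by 2)
b1 |J3  (J2: bond 2 brought effort, rest push out)
b4 |I2  (common-e at J2 fixed by 2)
b3 |I1  (J3 needs exactly one f-in)
b5 |R1  (common-e at J1 fixed by 0)

2  (I1, I2 all integral)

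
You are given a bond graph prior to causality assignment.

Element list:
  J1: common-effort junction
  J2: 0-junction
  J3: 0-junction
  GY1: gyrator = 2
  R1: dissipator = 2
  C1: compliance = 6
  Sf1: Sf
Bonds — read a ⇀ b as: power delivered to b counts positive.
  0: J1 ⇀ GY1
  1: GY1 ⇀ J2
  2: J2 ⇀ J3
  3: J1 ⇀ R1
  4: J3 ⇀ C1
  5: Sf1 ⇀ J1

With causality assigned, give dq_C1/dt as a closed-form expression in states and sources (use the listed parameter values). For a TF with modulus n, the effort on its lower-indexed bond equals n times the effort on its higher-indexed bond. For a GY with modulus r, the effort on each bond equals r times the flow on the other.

dq_C1/dt = F_Sf1 - q_C1/12

b5 →Sf1  (Sf1 (Sf) sets flow on bond)
b4 →J3  (C1 outputs effort q/C1)
b2 →J2  (J3: bond 4 brought effort, rest push out)
b1 →GY1  (J2 effort already set via bond 2)
b0 →GY1  (GY GY1: same side as bond 1)
b3 →J1  (J1 needs exactly one e-in)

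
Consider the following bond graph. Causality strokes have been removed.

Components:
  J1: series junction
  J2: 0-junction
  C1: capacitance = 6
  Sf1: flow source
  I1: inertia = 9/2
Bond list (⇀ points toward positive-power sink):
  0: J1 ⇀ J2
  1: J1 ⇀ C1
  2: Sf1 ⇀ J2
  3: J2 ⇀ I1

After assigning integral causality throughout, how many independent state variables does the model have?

2  (C1, I1 all integral)

#2 →Sf1  (Sf1 fixes flow; stroke at Sf1)
#1 →J1  (C1 integral (e out))
#0 →J2  (closing 1-jn rule on J1)
#3 →I1  (J2: bond 0 brought effort, rest push out)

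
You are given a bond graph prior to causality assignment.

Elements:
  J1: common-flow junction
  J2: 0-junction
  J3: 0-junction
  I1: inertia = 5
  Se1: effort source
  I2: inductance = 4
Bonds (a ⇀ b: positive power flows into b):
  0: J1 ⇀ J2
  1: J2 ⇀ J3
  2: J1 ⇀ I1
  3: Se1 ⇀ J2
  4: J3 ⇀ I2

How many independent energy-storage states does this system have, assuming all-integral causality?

#3 |J2  (Se1 fixes effort; stroke away)
#0 |J1  (J2 effort already set via bond 3)
#1 |J3  (J2 effort already set via bond 3)
#4 |I2  (J3 effort already set via bond 1)
#2 |I1  (J1 needs exactly one f-in)

2  (I1, I2 all integral)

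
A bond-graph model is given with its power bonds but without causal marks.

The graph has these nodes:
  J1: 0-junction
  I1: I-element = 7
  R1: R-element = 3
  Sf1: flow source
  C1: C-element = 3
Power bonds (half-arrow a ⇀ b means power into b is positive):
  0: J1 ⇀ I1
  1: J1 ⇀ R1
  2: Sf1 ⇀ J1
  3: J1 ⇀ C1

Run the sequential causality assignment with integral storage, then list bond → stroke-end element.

β2 stroke→Sf1  (Sf1: flow source, stroke at near end)
β0 stroke→I1  (prefer integral on I1)
β3 stroke→J1  (C1 integral (e out))
β1 stroke→R1  (J1 effort already set via bond 3)

b0 →I1
b1 →R1
b2 →Sf1
b3 →J1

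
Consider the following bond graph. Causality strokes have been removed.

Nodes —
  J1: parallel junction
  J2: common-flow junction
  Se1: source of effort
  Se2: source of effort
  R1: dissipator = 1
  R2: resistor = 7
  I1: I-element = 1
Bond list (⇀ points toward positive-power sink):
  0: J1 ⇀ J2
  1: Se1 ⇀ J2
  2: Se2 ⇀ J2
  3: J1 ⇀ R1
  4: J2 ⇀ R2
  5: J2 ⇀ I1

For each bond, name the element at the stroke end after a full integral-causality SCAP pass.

#1 stroke→J2  (Se1: effort source, stroke at far end)
#2 stroke→J2  (Se2: effort source, stroke at far end)
#5 stroke→I1  (I1 integral (f out))
#0 stroke→J2  (1-jn J2 has f-setter on 5)
#4 stroke→J2  (1-jn J2 has f-setter on 5)
#3 stroke→J1  (only one effort-in slot at J1)

#0 stroke at J2
#1 stroke at J2
#2 stroke at J2
#3 stroke at J1
#4 stroke at J2
#5 stroke at I1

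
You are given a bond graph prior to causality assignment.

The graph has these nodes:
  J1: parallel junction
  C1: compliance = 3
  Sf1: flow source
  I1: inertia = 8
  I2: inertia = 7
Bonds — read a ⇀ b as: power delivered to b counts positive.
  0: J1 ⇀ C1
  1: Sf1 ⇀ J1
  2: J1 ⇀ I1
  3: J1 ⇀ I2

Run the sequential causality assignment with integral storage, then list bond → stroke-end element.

#0 |J1
#1 |Sf1
#2 |I1
#3 |I2

b1 stroke at Sf1  (Sf1 fixes flow; stroke at Sf1)
b0 stroke at J1  (C1 outputs effort q/C1)
b2 stroke at I1  (J1: bond 0 brought effort, rest push out)
b3 stroke at I2  (J1 effort already set via bond 0)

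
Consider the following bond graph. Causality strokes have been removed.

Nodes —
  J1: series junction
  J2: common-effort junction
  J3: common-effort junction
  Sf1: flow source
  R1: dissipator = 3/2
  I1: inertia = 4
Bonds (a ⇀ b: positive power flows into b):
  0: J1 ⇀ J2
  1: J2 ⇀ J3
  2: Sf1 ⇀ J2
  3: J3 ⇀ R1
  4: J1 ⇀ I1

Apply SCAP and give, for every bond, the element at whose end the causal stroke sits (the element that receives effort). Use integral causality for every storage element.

β0 |J1
β1 |J2
β2 |Sf1
β3 |J3
β4 |I1

β2 stroke→Sf1  (source Sf1 imposes f)
β4 stroke→I1  (prefer integral on I1)
β0 stroke→J1  (common-f at J1 fixed by 4)
β1 stroke→J2  (only one effort-in slot at J2)
β3 stroke→J3  (J3: last free bond brings effort in)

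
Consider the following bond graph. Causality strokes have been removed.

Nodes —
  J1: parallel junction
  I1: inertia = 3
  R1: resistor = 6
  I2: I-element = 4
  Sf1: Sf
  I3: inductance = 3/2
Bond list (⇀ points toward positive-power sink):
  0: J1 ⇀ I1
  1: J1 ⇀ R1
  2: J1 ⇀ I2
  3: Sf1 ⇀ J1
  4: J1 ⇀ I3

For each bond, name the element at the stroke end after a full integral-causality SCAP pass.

b0 stroke→I1
b1 stroke→J1
b2 stroke→I2
b3 stroke→Sf1
b4 stroke→I3

b3 |Sf1  (source Sf1 imposes f)
b0 |I1  (I1: I, integral causality)
b2 |I2  (prefer integral on I2)
b4 |I3  (I3: I, integral causality)
b1 |J1  (closing 0-jn rule on J1)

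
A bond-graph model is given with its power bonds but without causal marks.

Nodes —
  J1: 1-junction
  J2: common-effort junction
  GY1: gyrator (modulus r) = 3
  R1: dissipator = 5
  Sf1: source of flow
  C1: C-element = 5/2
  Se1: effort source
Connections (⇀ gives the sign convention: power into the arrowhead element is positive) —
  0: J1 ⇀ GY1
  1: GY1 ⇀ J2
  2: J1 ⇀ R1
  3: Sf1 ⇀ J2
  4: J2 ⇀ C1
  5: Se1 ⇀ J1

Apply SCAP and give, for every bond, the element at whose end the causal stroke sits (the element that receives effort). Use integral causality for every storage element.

b3 |Sf1  (Sf1 fixes flow; stroke at Sf1)
b5 |J1  (Se1 (Se) sets effort on bond)
b4 |J2  (C1 integral (e out))
b1 |GY1  (common-e at J2 fixed by 4)
b0 |GY1  (through GY1, causality inverts; strokes same side of GY1)
b2 |J1  (J1 flow already set via bond 0)

#0 stroke at GY1
#1 stroke at GY1
#2 stroke at J1
#3 stroke at Sf1
#4 stroke at J2
#5 stroke at J1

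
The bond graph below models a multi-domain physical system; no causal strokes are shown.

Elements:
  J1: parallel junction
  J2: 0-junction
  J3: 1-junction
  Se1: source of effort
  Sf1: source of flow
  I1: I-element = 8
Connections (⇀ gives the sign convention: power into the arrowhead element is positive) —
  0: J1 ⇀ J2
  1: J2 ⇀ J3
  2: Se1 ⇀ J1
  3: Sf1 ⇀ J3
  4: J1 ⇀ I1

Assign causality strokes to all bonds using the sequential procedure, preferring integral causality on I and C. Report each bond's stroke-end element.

β2 stroke→J1  (source Se1 imposes e)
β3 stroke→Sf1  (Sf1 (Sf) sets flow on bond)
β0 stroke→J2  (J1: bond 2 brought effort, rest push out)
β4 stroke→I1  (J1: bond 2 brought effort, rest push out)
β1 stroke→J3  (0-jn J2 has e-setter on 0)

b0 stroke→J2
b1 stroke→J3
b2 stroke→J1
b3 stroke→Sf1
b4 stroke→I1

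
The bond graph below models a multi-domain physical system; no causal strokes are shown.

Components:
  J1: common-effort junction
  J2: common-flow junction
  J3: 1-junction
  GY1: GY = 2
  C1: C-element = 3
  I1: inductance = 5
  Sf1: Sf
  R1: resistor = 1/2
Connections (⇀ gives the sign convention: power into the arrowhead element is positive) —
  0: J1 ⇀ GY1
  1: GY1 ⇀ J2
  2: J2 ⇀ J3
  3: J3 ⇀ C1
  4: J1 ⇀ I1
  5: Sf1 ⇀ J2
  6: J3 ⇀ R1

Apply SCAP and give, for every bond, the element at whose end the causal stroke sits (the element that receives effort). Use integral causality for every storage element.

#5 →Sf1  (source Sf1 imposes f)
#1 →J2  (common-f at J2 fixed by 5)
#2 →J2  (J2 flow already set via bond 5)
#3 →J3  (J3 flow already set via bond 2)
#6 →J3  (1-jn J3 has f-setter on 2)
#0 →J1  (GY1: gyrator matches bond 1)
#4 →I1  (0-jn J1 has e-setter on 0)

b0 |J1
b1 |J2
b2 |J2
b3 |J3
b4 |I1
b5 |Sf1
b6 |J3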